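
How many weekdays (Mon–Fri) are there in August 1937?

22

August 1, 1937 is a Sunday.
That's 31 days from start to end, counting both.
31 = 7 × 4 + 3, so there are 4 full weeks plus 3 extra days.
Each full week contributes 5 weekdays (Mon–Fri): 4 × 5 = 20.
The 3 extra days are Sunday, Monday, Tuesday — 2 of them qualify.
Total: 20 + 2 = 22.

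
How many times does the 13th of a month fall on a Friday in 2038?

The 13th falls on a Friday when the month's 13th has weekday Fri.
Jan 13 is Wed; Feb 13 is Sat; Mar 13 is Sat; Apr 13 is Tue; May 13 is Thu; Jun 13 is Sun; Jul 13 is Tue; Aug 13 is Fri ✓; Sep 13 is Mon; Oct 13 is Wed; Nov 13 is Sat; Dec 13 is Mon.
Friday the 13ths: Aug.

1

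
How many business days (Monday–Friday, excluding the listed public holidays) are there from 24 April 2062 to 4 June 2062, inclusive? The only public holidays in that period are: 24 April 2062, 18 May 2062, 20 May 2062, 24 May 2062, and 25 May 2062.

26

24 April 2062 is a Monday.
From 24 April 2062 to 4 June 2062 is 42 days inclusive.
42 = 7 × 6, so the span is exactly 6 full weeks.
Each full week contributes 5 weekdays (Mon–Fri): 6 × 5 = 30.
Total: 30.
Holidays: 24 April 2062 (Mon); 18 May 2062 (Thu); 20 May 2062 (Sat); 24 May 2062 (Wed); 25 May 2062 (Thu).
4 of the 5 holidays fall on weekdays; the rest are weekends and were already excluded.
Business days: 30 − 4 = 26.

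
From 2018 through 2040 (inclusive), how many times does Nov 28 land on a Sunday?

4

Day of week of November 28 in each year:
2018: Wed, 2019: Thu, 2020: Sat, 2021: Sun ✓, 2022: Mon, 2023: Tue, 2024: Thu, 2025: Fri, 2026: Sat, 2027: Sun ✓, 2028: Tue, 2029: Wed, 2030: Thu, 2031: Fri, 2032: Sun ✓, 2033: Mon, 2034: Tue, 2035: Wed, 2036: Fri, 2037: Sat, 2038: Sun ✓, 2039: Mon, 2040: Wed
Sundays: 2021, 2027, 2032, 2038.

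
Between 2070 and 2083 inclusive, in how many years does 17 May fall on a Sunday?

Day of week of May 17 in each year:
2070: Sat, 2071: Sun ✓, 2072: Tue, 2073: Wed, 2074: Thu, 2075: Fri, 2076: Sun ✓, 2077: Mon, 2078: Tue, 2079: Wed, 2080: Fri, 2081: Sat, 2082: Sun ✓, 2083: Mon
Sundays: 2071, 2076, 2082.

3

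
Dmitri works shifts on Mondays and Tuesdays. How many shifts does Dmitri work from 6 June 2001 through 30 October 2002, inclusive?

6 June 2001 is a Wednesday.
The range spans 512 days (inclusive of both endpoints).
512 = 7 × 73 + 1, so there are 73 full weeks plus 1 extra day.
Each full week contributes 2 days from the set (Mon, Tue): 73 × 2 = 146.
The 1 extra day is Wed — none qualify.
Total: 146 + 0 = 146.

146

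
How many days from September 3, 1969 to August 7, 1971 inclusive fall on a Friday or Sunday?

September 3, 1969 is a Wednesday.
The range spans 704 days (inclusive of both endpoints).
704 = 7 × 100 + 4, so there are 100 full weeks plus 4 extra days.
Each full week contributes 2 days from the set (Fri, Sun): 100 × 2 = 200.
The 4 extra days are Wednesday, Thursday, Friday, Saturday — 1 of them qualifies.
Total: 200 + 1 = 201.

201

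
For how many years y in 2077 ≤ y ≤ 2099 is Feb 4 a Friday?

4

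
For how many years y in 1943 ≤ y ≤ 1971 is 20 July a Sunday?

4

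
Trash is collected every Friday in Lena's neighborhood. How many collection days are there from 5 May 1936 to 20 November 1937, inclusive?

5 May 1936 is a Tuesday.
The range spans 565 days (inclusive of both endpoints).
565 = 7 × 80 + 5, so there are 80 full weeks plus 5 extra days.
Each full week contributes one Friday: 80 so far.
The 5 extra days are Tuesday, Wednesday, Thursday, Friday, Saturday — 1 of them qualifies.
Total: 80 + 1 = 81.

81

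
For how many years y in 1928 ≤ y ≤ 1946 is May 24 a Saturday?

Day of week of May 24 in each year:
1928: Thu, 1929: Fri, 1930: Sat ✓, 1931: Sun, 1932: Tue, 1933: Wed, 1934: Thu, 1935: Fri, 1936: Sun, 1937: Mon, 1938: Tue, 1939: Wed, 1940: Fri, 1941: Sat ✓, 1942: Sun, 1943: Mon, 1944: Wed, 1945: Thu, 1946: Fri
Saturdays: 1930, 1941.

2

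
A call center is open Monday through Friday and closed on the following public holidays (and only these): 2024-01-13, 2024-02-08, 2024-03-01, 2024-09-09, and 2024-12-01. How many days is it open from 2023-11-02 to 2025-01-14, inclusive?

2023-11-02 is a Thursday.
That's 440 days from start to end, counting both.
440 = 7 × 62 + 6, so there are 62 full weeks plus 6 extra days.
Each full week contributes 5 weekdays (Mon–Fri): 62 × 5 = 310.
The 6 extra days are Thu, Fri, Sat, Sun, Mon, Tue — 4 of them qualify.
Total: 310 + 4 = 314.
Holidays: 2024-01-13 (Sat); 2024-02-08 (Thu); 2024-03-01 (Fri); 2024-09-09 (Mon); 2024-12-01 (Sun).
3 of the 5 holidays fall on weekdays; the rest are weekends and were already excluded.
Business days: 314 − 3 = 311.

311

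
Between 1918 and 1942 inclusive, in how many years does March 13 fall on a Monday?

3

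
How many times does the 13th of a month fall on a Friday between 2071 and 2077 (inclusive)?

13

Friday-the-13ths by year:
2071: Feb, Mar, Nov
2072: May
2073: Jan, Oct
2074: Apr, Jul
2075: Sep, Dec
2076: Mar, Nov
2077: Aug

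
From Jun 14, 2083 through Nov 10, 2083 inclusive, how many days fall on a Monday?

Jun 14, 2083 is a Monday.
The range spans 150 days (inclusive of both endpoints).
150 = 7 × 21 + 3, so there are 21 full weeks plus 3 extra days.
Each full week contributes one Monday: 21 so far.
The 3 extra days are Monday, Tuesday, Wednesday — 1 of them qualifies.
Total: 21 + 1 = 22.

22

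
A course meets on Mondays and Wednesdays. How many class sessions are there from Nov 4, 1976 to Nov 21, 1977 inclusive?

109

Nov 4, 1976 is a Thursday.
The range spans 383 days (inclusive of both endpoints).
383 = 7 × 54 + 5, so there are 54 full weeks plus 5 extra days.
Each full week contributes 2 days from the set (Mon, Wed): 54 × 2 = 108.
The 5 extra days are Thursday, Friday, Saturday, Sunday, Monday — 1 of them qualifies.
Total: 108 + 1 = 109.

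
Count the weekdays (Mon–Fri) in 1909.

261

1909-01-01 is a Friday.
The range spans 365 days (inclusive of both endpoints).
365 = 7 × 52 + 1, so there are 52 full weeks plus 1 extra day.
Each full week contributes 5 weekdays (Mon–Fri): 52 × 5 = 260.
The 1 extra day is Friday — 1 of them qualifies.
Total: 260 + 1 = 261.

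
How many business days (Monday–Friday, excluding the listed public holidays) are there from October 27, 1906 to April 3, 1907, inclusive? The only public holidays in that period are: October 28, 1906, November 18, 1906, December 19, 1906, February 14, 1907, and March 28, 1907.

110 business days

October 27, 1906 is a Saturday.
The range spans 159 days (inclusive of both endpoints).
159 = 7 × 22 + 5, so there are 22 full weeks plus 5 extra days.
Each full week contributes 5 weekdays (Mon–Fri): 22 × 5 = 110.
The 5 extra days are Sat, Sun, Mon, Tue, Wed — 3 of them qualify.
Total: 110 + 3 = 113.
Holidays: October 28, 1906 (Sun); November 18, 1906 (Sun); December 19, 1906 (Wed); February 14, 1907 (Thu); March 28, 1907 (Thu).
3 of the 5 holidays fall on weekdays; the rest are weekends and were already excluded.
Business days: 113 − 3 = 110.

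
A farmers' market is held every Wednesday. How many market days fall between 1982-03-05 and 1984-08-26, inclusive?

1982-03-05 is a Friday.
From 1982-03-05 to 1984-08-26 is 906 days inclusive.
906 = 7 × 129 + 3, so there are 129 full weeks plus 3 extra days.
Each full week contributes one Wednesday: 129 so far.
The 3 extra days are Friday, Saturday, Sunday — none qualify.
Total: 129 + 0 = 129.

129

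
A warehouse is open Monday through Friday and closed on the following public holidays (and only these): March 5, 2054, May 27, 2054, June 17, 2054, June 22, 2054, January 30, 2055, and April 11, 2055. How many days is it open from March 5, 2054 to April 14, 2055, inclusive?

286 business days

March 5, 2054 is a Thursday.
That's 406 days from start to end, counting both.
406 = 7 × 58, so the span is exactly 58 full weeks.
Each full week contributes 5 weekdays (Mon–Fri): 58 × 5 = 290.
Total: 290.
Holidays: March 5, 2054 (Thu); May 27, 2054 (Wed); June 17, 2054 (Wed); June 22, 2054 (Mon); January 30, 2055 (Sat); April 11, 2055 (Sun).
4 of the 6 holidays fall on weekdays; the rest are weekends and were already excluded.
Business days: 290 − 4 = 286.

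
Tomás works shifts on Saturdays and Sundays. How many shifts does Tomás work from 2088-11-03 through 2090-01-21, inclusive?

127

2088-11-03 is a Wednesday.
That's 445 days from start to end, counting both.
445 = 7 × 63 + 4, so there are 63 full weeks plus 4 extra days.
Each full week contributes 2 days from the set (Sat, Sun): 63 × 2 = 126.
The 4 extra days are Wed, Thu, Fri, Sat — 1 of them qualifies.
Total: 126 + 1 = 127.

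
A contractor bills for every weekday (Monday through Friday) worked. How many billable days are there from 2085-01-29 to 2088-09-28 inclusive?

957

2085-01-29 is a Monday.
That's 1339 days from start to end, counting both.
1339 = 7 × 191 + 2, so there are 191 full weeks plus 2 extra days.
Each full week contributes 5 weekdays (Mon–Fri): 191 × 5 = 955.
The 2 extra days are Mon, Tue — 2 of them qualify.
Total: 955 + 2 = 957.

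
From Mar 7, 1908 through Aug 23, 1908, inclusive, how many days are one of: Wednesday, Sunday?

Mar 7, 1908 is a Saturday.
That's 170 days from start to end, counting both.
170 = 7 × 24 + 2, so there are 24 full weeks plus 2 extra days.
Each full week contributes 2 days from the set (Wed, Sun): 24 × 2 = 48.
The 2 extra days are Sat, Sun — 1 of them qualifies.
Total: 48 + 1 = 49.

49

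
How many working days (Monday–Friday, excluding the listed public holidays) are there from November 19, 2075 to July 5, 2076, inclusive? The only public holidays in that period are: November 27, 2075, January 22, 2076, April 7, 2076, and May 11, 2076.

November 19, 2075 is a Tuesday.
From November 19, 2075 to July 5, 2076 is 230 days inclusive.
230 = 7 × 32 + 6, so there are 32 full weeks plus 6 extra days.
Each full week contributes 5 weekdays (Mon–Fri): 32 × 5 = 160.
The 6 extra days are Tue, Wed, Thu, Fri, Sat, Sun — 4 of them qualify.
Total: 160 + 4 = 164.
Holidays: November 27, 2075 (Wed); January 22, 2076 (Wed); April 7, 2076 (Tue); May 11, 2076 (Mon).
All 4 holidays fall on weekdays, so subtract 4.
Business days: 164 − 4 = 160.

160 working days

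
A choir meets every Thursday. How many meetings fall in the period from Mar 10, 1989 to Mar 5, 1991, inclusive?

Mar 10, 1989 is a Friday.
That's 726 days from start to end, counting both.
726 = 7 × 103 + 5, so there are 103 full weeks plus 5 extra days.
Each full week contributes one Thursday: 103 so far.
The 5 extra days are Fri, Sat, Sun, Mon, Tue — none qualify.
Total: 103 + 0 = 103.

103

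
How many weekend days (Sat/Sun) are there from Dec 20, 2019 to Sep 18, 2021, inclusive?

Dec 20, 2019 is a Friday.
The range spans 639 days (inclusive of both endpoints).
639 = 7 × 91 + 2, so there are 91 full weeks plus 2 extra days.
Each full week contributes 2 weekend days (Sat, Sun): 91 × 2 = 182.
The 2 extra days are Friday, Saturday — 1 of them qualifies.
Total: 182 + 1 = 183.

183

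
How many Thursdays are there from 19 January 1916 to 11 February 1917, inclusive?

19 January 1916 is a Wednesday.
That's 390 days from start to end, counting both.
390 = 7 × 55 + 5, so there are 55 full weeks plus 5 extra days.
Each full week contributes one Thursday: 55 so far.
The 5 extra days are Wed, Thu, Fri, Sat, Sun — 1 of them qualifies.
Total: 55 + 1 = 56.

56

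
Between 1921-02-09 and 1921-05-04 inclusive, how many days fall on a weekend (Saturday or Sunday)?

24

1921-02-09 is a Wednesday.
The range spans 85 days (inclusive of both endpoints).
85 = 7 × 12 + 1, so there are 12 full weeks plus 1 extra day.
Each full week contributes 2 weekend days (Sat, Sun): 12 × 2 = 24.
The 1 extra day is Wed — none qualify.
Total: 24 + 0 = 24.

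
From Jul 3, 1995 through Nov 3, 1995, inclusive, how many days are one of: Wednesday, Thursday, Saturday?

Jul 3, 1995 is a Monday.
The range spans 124 days (inclusive of both endpoints).
124 = 7 × 17 + 5, so there are 17 full weeks plus 5 extra days.
Each full week contributes 3 days from the set (Wed, Thu, Sat): 17 × 3 = 51.
The 5 extra days are Mon, Tue, Wed, Thu, Fri — 2 of them qualify.
Total: 51 + 2 = 53.

53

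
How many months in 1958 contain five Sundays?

A month has five Sundays exactly when Sunday falls within its first (length − 28) days.
Jan: 31 days, starts Wed → 5 of Wed, Thu, Fri
Feb: 28 days, starts Sat → 5 of (none)
Mar: 31 days, starts Sat → 5 of Sat, Sun, Mon ✓
Apr: 30 days, starts Tue → 5 of Tue, Wed
May: 31 days, starts Thu → 5 of Thu, Fri, Sat
Jun: 30 days, starts Sun → 5 of Sun, Mon ✓
Jul: 31 days, starts Tue → 5 of Tue, Wed, Thu
Aug: 31 days, starts Fri → 5 of Fri, Sat, Sun ✓
Sep: 30 days, starts Mon → 5 of Mon, Tue
Oct: 31 days, starts Wed → 5 of Wed, Thu, Fri
Nov: 30 days, starts Sat → 5 of Sat, Sun ✓
Dec: 31 days, starts Mon → 5 of Mon, Tue, Wed
Months with five Sundays: Mar, Jun, Aug, Nov.

4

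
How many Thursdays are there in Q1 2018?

1 January 2018 is a Monday.
The range spans 90 days (inclusive of both endpoints).
90 = 7 × 12 + 6, so there are 12 full weeks plus 6 extra days.
Each full week contributes one Thursday: 12 so far.
The 6 extra days are Mon, Tue, Wed, Thu, Fri, Sat — 1 of them qualifies.
Total: 12 + 1 = 13.

13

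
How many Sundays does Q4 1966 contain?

13

1 October 1966 is a Saturday.
The range spans 92 days (inclusive of both endpoints).
92 = 7 × 13 + 1, so there are 13 full weeks plus 1 extra day.
Each full week contributes one Sunday: 13 so far.
The 1 extra day is Sat — none qualify.
Total: 13 + 0 = 13.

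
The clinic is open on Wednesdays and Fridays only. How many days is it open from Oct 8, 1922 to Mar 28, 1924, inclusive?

Oct 8, 1922 is a Sunday.
The range spans 538 days (inclusive of both endpoints).
538 = 7 × 76 + 6, so there are 76 full weeks plus 6 extra days.
Each full week contributes 2 days from the set (Wed, Fri): 76 × 2 = 152.
The 6 extra days are Sun, Mon, Tue, Wed, Thu, Fri — 2 of them qualify.
Total: 152 + 2 = 154.

154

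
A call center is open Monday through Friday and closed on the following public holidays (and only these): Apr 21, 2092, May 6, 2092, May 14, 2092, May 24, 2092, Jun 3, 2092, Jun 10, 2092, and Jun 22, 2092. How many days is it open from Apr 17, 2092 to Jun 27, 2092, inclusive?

Apr 17, 2092 is a Thursday.
From Apr 17, 2092 to Jun 27, 2092 is 72 days inclusive.
72 = 7 × 10 + 2, so there are 10 full weeks plus 2 extra days.
Each full week contributes 5 weekdays (Mon–Fri): 10 × 5 = 50.
The 2 extra days are Thursday, Friday — 2 of them qualify.
Total: 50 + 2 = 52.
Holidays: Apr 21, 2092 (Mon); May 6, 2092 (Tue); May 14, 2092 (Wed); May 24, 2092 (Sat); Jun 3, 2092 (Tue); Jun 10, 2092 (Tue); Jun 22, 2092 (Sun).
5 of the 7 holidays fall on weekdays; the rest are weekends and were already excluded.
Business days: 52 − 5 = 47.

47 business days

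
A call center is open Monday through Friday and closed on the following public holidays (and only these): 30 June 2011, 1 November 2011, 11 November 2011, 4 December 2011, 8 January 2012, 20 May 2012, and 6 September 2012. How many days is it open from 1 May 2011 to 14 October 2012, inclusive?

1 May 2011 is a Sunday.
From 1 May 2011 to 14 October 2012 is 533 days inclusive.
533 = 7 × 76 + 1, so there are 76 full weeks plus 1 extra day.
Each full week contributes 5 weekdays (Mon–Fri): 76 × 5 = 380.
The 1 extra day is Sun — none qualify.
Total: 380 + 0 = 380.
Holidays: 30 June 2011 (Thu); 1 November 2011 (Tue); 11 November 2011 (Fri); 4 December 2011 (Sun); 8 January 2012 (Sun); 20 May 2012 (Sun); 6 September 2012 (Thu).
4 of the 7 holidays fall on weekdays; the rest are weekends and were already excluded.
Business days: 380 − 4 = 376.

376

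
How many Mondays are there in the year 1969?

1969-01-01 is a Wednesday.
That's 365 days from start to end, counting both.
365 = 7 × 52 + 1, so there are 52 full weeks plus 1 extra day.
Each full week contributes one Monday: 52 so far.
The 1 extra day is Wed — none qualify.
Total: 52 + 0 = 52.

52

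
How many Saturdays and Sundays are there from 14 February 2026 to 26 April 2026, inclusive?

14 February 2026 is a Saturday.
The range spans 72 days (inclusive of both endpoints).
72 = 7 × 10 + 2, so there are 10 full weeks plus 2 extra days.
Each full week contributes 2 weekend days (Sat, Sun): 10 × 2 = 20.
The 2 extra days are Sat, Sun — 2 of them qualify.
Total: 20 + 2 = 22.

22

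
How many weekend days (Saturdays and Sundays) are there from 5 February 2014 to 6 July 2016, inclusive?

5 February 2014 is a Wednesday.
From 5 February 2014 to 6 July 2016 is 883 days inclusive.
883 = 7 × 126 + 1, so there are 126 full weeks plus 1 extra day.
Each full week contributes 2 weekend days (Sat, Sun): 126 × 2 = 252.
The 1 extra day is Wed — none qualify.
Total: 252 + 0 = 252.

252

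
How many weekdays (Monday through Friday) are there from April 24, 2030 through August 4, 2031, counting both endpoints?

April 24, 2030 is a Wednesday.
The range spans 468 days (inclusive of both endpoints).
468 = 7 × 66 + 6, so there are 66 full weeks plus 6 extra days.
Each full week contributes 5 weekdays (Mon–Fri): 66 × 5 = 330.
The 6 extra days are Wednesday, Thursday, Friday, Saturday, Sunday, Monday — 4 of them qualify.
Total: 330 + 4 = 334.

334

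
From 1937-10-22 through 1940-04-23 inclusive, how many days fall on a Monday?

131 Mondays

1937-10-22 is a Friday.
That's 915 days from start to end, counting both.
915 = 7 × 130 + 5, so there are 130 full weeks plus 5 extra days.
Each full week contributes one Monday: 130 so far.
The 5 extra days are Friday, Saturday, Sunday, Monday, Tuesday — 1 of them qualifies.
Total: 130 + 1 = 131.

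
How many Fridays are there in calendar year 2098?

52

2098-01-01 is a Wednesday.
From 2098-01-01 to 2098-12-31 is 365 days inclusive.
365 = 7 × 52 + 1, so there are 52 full weeks plus 1 extra day.
Each full week contributes one Friday: 52 so far.
The 1 extra day is Wednesday — none qualify.
Total: 52 + 0 = 52.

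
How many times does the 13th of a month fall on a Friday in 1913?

The 13th falls on a Friday when the month's 13th has weekday Fri.
Jan 13 is Mon; Feb 13 is Thu; Mar 13 is Thu; Apr 13 is Sun; May 13 is Tue; Jun 13 is Fri ✓; Jul 13 is Sun; Aug 13 is Wed; Sep 13 is Sat; Oct 13 is Mon; Nov 13 is Thu; Dec 13 is Sat.
Friday the 13ths: Jun.

1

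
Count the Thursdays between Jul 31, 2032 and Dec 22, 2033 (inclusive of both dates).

73 Thursdays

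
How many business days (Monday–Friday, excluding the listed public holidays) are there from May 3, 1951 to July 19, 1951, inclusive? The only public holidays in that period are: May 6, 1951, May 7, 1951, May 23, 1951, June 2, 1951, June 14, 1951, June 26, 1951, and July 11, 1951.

51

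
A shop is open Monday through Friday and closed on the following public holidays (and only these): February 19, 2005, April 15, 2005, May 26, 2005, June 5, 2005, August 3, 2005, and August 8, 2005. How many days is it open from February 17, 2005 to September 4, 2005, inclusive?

138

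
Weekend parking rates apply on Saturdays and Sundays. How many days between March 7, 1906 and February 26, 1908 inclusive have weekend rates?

206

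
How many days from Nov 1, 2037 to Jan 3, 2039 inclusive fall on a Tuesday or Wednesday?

Nov 1, 2037 is a Sunday.
That's 429 days from start to end, counting both.
429 = 7 × 61 + 2, so there are 61 full weeks plus 2 extra days.
Each full week contributes 2 days from the set (Tue, Wed): 61 × 2 = 122.
The 2 extra days are Sun, Mon — none qualify.
Total: 122 + 0 = 122.

122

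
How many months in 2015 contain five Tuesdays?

4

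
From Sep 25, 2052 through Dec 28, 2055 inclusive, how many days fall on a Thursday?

Sep 25, 2052 is a Wednesday.
The range spans 1190 days (inclusive of both endpoints).
1190 = 7 × 170, so the span is exactly 170 full weeks.
Each full week contributes one Thursday: 170 so far.
Total: 170.

170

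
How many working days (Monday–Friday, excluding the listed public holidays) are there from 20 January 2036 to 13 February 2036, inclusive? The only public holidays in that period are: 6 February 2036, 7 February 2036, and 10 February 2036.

16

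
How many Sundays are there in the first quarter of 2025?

13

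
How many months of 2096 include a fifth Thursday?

A month has five Thursdays exactly when Thursday falls within its first (length − 28) days.
Jan: 31 days, starts Sun → 5 of Sun, Mon, Tue
Feb: 29 days, starts Wed → 5 of Wed
Mar: 31 days, starts Thu → 5 of Thu, Fri, Sat ✓
Apr: 30 days, starts Sun → 5 of Sun, Mon
May: 31 days, starts Tue → 5 of Tue, Wed, Thu ✓
Jun: 30 days, starts Fri → 5 of Fri, Sat
Jul: 31 days, starts Sun → 5 of Sun, Mon, Tue
Aug: 31 days, starts Wed → 5 of Wed, Thu, Fri ✓
Sep: 30 days, starts Sat → 5 of Sat, Sun
Oct: 31 days, starts Mon → 5 of Mon, Tue, Wed
Nov: 30 days, starts Thu → 5 of Thu, Fri ✓
Dec: 31 days, starts Sat → 5 of Sat, Sun, Mon
Months with five Thursdays: Mar, May, Aug, Nov.

4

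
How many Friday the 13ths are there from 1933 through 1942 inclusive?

Friday-the-13ths by year:
1933: Jan, Oct
1934: Apr, Jul
1935: Sep, Dec
1936: Mar, Nov
1937: Aug
1938: May
1939: Jan, Oct
1940: Sep, Dec
1941: Jun
1942: Feb, Mar, Nov

18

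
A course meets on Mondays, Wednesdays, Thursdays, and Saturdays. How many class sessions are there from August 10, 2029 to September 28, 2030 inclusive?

237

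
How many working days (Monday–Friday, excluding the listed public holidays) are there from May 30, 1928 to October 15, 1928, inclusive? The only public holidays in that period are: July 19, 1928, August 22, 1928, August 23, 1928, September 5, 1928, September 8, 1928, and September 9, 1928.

May 30, 1928 is a Wednesday.
From May 30, 1928 to October 15, 1928 is 139 days inclusive.
139 = 7 × 19 + 6, so there are 19 full weeks plus 6 extra days.
Each full week contributes 5 weekdays (Mon–Fri): 19 × 5 = 95.
The 6 extra days are Wednesday, Thursday, Friday, Saturday, Sunday, Monday — 4 of them qualify.
Total: 95 + 4 = 99.
Holidays: July 19, 1928 (Thu); August 22, 1928 (Wed); August 23, 1928 (Thu); September 5, 1928 (Wed); September 8, 1928 (Sat); September 9, 1928 (Sun).
4 of the 6 holidays fall on weekdays; the rest are weekends and were already excluded.
Business days: 99 − 4 = 95.

95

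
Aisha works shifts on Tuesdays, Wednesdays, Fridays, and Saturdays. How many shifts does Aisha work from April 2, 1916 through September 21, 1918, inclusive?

516

April 2, 1916 is a Sunday.
The range spans 903 days (inclusive of both endpoints).
903 = 7 × 129, so the span is exactly 129 full weeks.
Each full week contributes 4 days from the set (Tue, Wed, Fri, Sat): 129 × 4 = 516.
Total: 516.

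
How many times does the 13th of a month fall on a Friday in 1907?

The 13th falls on a Friday when the month's 13th has weekday Fri.
Jan 13 is Sun; Feb 13 is Wed; Mar 13 is Wed; Apr 13 is Sat; May 13 is Mon; Jun 13 is Thu; Jul 13 is Sat; Aug 13 is Tue; Sep 13 is Fri ✓; Oct 13 is Sun; Nov 13 is Wed; Dec 13 is Fri ✓.
Friday the 13ths: Sep, Dec.

2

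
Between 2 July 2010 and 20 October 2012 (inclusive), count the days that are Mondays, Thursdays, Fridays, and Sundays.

481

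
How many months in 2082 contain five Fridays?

4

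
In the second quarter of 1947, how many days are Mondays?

13

1 April 1947 is a Tuesday.
The range spans 91 days (inclusive of both endpoints).
91 = 7 × 13, so the span is exactly 13 full weeks.
Each full week contributes one Monday: 13 so far.
Total: 13.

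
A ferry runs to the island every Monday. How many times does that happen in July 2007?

1 July 2007 is a Sunday.
That's 31 days from start to end, counting both.
31 = 7 × 4 + 3, so there are 4 full weeks plus 3 extra days.
Each full week contributes one Monday: 4 so far.
The 3 extra days are Sunday, Monday, Tuesday — 1 of them qualifies.
Total: 4 + 1 = 5.

5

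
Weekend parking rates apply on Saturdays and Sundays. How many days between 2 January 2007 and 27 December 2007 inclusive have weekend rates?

102

2 January 2007 is a Tuesday.
The range spans 360 days (inclusive of both endpoints).
360 = 7 × 51 + 3, so there are 51 full weeks plus 3 extra days.
Each full week contributes 2 weekend days (Sat, Sun): 51 × 2 = 102.
The 3 extra days are Tuesday, Wednesday, Thursday — none qualify.
Total: 102 + 0 = 102.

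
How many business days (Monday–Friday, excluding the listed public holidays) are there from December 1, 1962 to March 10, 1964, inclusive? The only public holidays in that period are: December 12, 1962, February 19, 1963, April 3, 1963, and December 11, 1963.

328 business days

December 1, 1962 is a Saturday.
The range spans 466 days (inclusive of both endpoints).
466 = 7 × 66 + 4, so there are 66 full weeks plus 4 extra days.
Each full week contributes 5 weekdays (Mon–Fri): 66 × 5 = 330.
The 4 extra days are Saturday, Sunday, Monday, Tuesday — 2 of them qualify.
Total: 330 + 2 = 332.
Holidays: December 12, 1962 (Wed); February 19, 1963 (Tue); April 3, 1963 (Wed); December 11, 1963 (Wed).
All 4 holidays fall on weekdays, so subtract 4.
Business days: 332 − 4 = 328.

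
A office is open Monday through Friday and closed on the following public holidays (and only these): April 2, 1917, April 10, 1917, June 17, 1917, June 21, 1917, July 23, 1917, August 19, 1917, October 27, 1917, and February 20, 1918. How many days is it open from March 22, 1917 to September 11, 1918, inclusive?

March 22, 1917 is a Thursday.
From March 22, 1917 to September 11, 1918 is 539 days inclusive.
539 = 7 × 77, so the span is exactly 77 full weeks.
Each full week contributes 5 weekdays (Mon–Fri): 77 × 5 = 385.
Holidays: April 2, 1917 (Mon); April 10, 1917 (Tue); June 17, 1917 (Sun); June 21, 1917 (Thu); July 23, 1917 (Mon); August 19, 1917 (Sun); October 27, 1917 (Sat); February 20, 1918 (Wed).
5 of the 8 holidays fall on weekdays; the rest are weekends and were already excluded.
Business days: 385 − 5 = 380.

380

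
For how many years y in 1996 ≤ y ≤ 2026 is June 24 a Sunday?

Day of week of June 24 in each year:
1996: Mon, 1997: Tue, 1998: Wed, 1999: Thu, 2000: Sat, 2001: Sun ✓, 2002: Mon, 2003: Tue, 2004: Thu, 2005: Fri, 2006: Sat, 2007: Sun ✓, 2008: Tue, 2009: Wed, 2010: Thu, 2011: Fri, 2012: Sun ✓, 2013: Mon, 2014: Tue, 2015: Wed, 2016: Fri, 2017: Sat, 2018: Sun ✓, 2019: Mon, 2020: Wed, 2021: Thu, 2022: Fri, 2023: Sat, 2024: Mon, 2025: Tue, 2026: Wed
Sundays: 2001, 2007, 2012, 2018.

4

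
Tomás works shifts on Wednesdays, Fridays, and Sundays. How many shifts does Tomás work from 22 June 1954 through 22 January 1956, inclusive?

249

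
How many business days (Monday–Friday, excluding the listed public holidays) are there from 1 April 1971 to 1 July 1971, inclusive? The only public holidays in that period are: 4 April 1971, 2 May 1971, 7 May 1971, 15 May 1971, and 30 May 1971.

1 April 1971 is a Thursday.
From 1 April 1971 to 1 July 1971 is 92 days inclusive.
92 = 7 × 13 + 1, so there are 13 full weeks plus 1 extra day.
Each full week contributes 5 weekdays (Mon–Fri): 13 × 5 = 65.
The 1 extra day is Thu — 1 of them qualifies.
Total: 65 + 1 = 66.
Holidays: 4 April 1971 (Sun); 2 May 1971 (Sun); 7 May 1971 (Fri); 15 May 1971 (Sat); 30 May 1971 (Sun).
1 of the 5 holidays fall on weekdays; the rest are weekends and were already excluded.
Business days: 66 − 1 = 65.

65 business days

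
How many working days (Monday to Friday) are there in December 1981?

1981-12-01 is a Tuesday.
From 1981-12-01 to 1981-12-31 is 31 days inclusive.
31 = 7 × 4 + 3, so there are 4 full weeks plus 3 extra days.
Each full week contributes 5 weekdays (Mon–Fri): 4 × 5 = 20.
The 3 extra days are Tue, Wed, Thu — 3 of them qualify.
Total: 20 + 3 = 23.

23 weekdays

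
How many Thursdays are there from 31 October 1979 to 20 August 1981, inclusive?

31 October 1979 is a Wednesday.
From 31 October 1979 to 20 August 1981 is 660 days inclusive.
660 = 7 × 94 + 2, so there are 94 full weeks plus 2 extra days.
Each full week contributes one Thursday: 94 so far.
The 2 extra days are Wednesday, Thursday — 1 of them qualifies.
Total: 94 + 1 = 95.

95 Thursdays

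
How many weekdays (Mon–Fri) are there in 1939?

260

1 January 1939 is a Sunday.
That's 365 days from start to end, counting both.
365 = 7 × 52 + 1, so there are 52 full weeks plus 1 extra day.
Each full week contributes 5 weekdays (Mon–Fri): 52 × 5 = 260.
The 1 extra day is Sunday — none qualify.
Total: 260 + 0 = 260.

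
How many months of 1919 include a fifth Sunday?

A month has five Sundays exactly when Sunday falls within its first (length − 28) days.
Jan: 31 days, starts Wed → 5 of Wed, Thu, Fri
Feb: 28 days, starts Sat → 5 of (none)
Mar: 31 days, starts Sat → 5 of Sat, Sun, Mon ✓
Apr: 30 days, starts Tue → 5 of Tue, Wed
May: 31 days, starts Thu → 5 of Thu, Fri, Sat
Jun: 30 days, starts Sun → 5 of Sun, Mon ✓
Jul: 31 days, starts Tue → 5 of Tue, Wed, Thu
Aug: 31 days, starts Fri → 5 of Fri, Sat, Sun ✓
Sep: 30 days, starts Mon → 5 of Mon, Tue
Oct: 31 days, starts Wed → 5 of Wed, Thu, Fri
Nov: 30 days, starts Sat → 5 of Sat, Sun ✓
Dec: 31 days, starts Mon → 5 of Mon, Tue, Wed
Months with five Sundays: Mar, Jun, Aug, Nov.

4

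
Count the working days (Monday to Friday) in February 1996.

21

February 1, 1996 is a Thursday.
That's 29 days from start to end, counting both.
29 = 7 × 4 + 1, so there are 4 full weeks plus 1 extra day.
Each full week contributes 5 weekdays (Mon–Fri): 4 × 5 = 20.
The 1 extra day is Thu — 1 of them qualifies.
Total: 20 + 1 = 21.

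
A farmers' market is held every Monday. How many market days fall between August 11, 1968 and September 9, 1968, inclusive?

August 11, 1968 is a Sunday.
From August 11, 1968 to September 9, 1968 is 30 days inclusive.
30 = 7 × 4 + 2, so there are 4 full weeks plus 2 extra days.
Each full week contributes one Monday: 4 so far.
The 2 extra days are Sun, Mon — 1 of them qualifies.
Total: 4 + 1 = 5.

5 Mondays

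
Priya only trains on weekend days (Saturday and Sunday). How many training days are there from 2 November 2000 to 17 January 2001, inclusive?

2 November 2000 is a Thursday.
The range spans 77 days (inclusive of both endpoints).
77 = 7 × 11, so the span is exactly 11 full weeks.
Each full week contributes 2 weekend days (Sat, Sun): 11 × 2 = 22.
Total: 22.

22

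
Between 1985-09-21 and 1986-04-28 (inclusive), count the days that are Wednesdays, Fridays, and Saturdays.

1985-09-21 is a Saturday.
The range spans 220 days (inclusive of both endpoints).
220 = 7 × 31 + 3, so there are 31 full weeks plus 3 extra days.
Each full week contributes 3 days from the set (Wed, Fri, Sat): 31 × 3 = 93.
The 3 extra days are Saturday, Sunday, Monday — 1 of them qualifies.
Total: 93 + 1 = 94.

94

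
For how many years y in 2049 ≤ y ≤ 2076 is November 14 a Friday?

4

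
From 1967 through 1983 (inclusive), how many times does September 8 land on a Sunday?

Day of week of September 8 in each year:
1967: Fri, 1968: Sun ✓, 1969: Mon, 1970: Tue, 1971: Wed, 1972: Fri, 1973: Sat, 1974: Sun ✓, 1975: Mon, 1976: Wed, 1977: Thu, 1978: Fri, 1979: Sat, 1980: Mon, 1981: Tue, 1982: Wed, 1983: Thu
Sundays: 1968, 1974.

2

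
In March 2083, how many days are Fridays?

2083-03-01 is a Monday.
The range spans 31 days (inclusive of both endpoints).
31 = 7 × 4 + 3, so there are 4 full weeks plus 3 extra days.
Each full week contributes one Friday: 4 so far.
The 3 extra days are Mon, Tue, Wed — none qualify.
Total: 4 + 0 = 4.

4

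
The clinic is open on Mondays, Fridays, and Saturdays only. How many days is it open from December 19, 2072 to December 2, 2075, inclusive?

463

December 19, 2072 is a Monday.
From December 19, 2072 to December 2, 2075 is 1079 days inclusive.
1079 = 7 × 154 + 1, so there are 154 full weeks plus 1 extra day.
Each full week contributes 3 days from the set (Mon, Fri, Sat): 154 × 3 = 462.
The 1 extra day is Monday — 1 of them qualifies.
Total: 462 + 1 = 463.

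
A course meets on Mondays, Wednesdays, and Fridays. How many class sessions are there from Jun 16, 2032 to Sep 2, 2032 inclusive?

Jun 16, 2032 is a Wednesday.
The range spans 79 days (inclusive of both endpoints).
79 = 7 × 11 + 2, so there are 11 full weeks plus 2 extra days.
Each full week contributes 3 days from the set (Mon, Wed, Fri): 11 × 3 = 33.
The 2 extra days are Wednesday, Thursday — 1 of them qualifies.
Total: 33 + 1 = 34.

34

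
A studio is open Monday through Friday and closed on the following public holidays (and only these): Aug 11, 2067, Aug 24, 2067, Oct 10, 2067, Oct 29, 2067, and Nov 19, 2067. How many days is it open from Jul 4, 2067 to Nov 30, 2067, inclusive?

105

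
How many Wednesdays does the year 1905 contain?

52

January 1, 1905 is a Sunday.
From January 1, 1905 to December 31, 1905 is 365 days inclusive.
365 = 7 × 52 + 1, so there are 52 full weeks plus 1 extra day.
Each full week contributes one Wednesday: 52 so far.
The 1 extra day is Sunday — none qualify.
Total: 52 + 0 = 52.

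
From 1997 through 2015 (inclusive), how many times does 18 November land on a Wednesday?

Day of week of November 18 in each year:
1997: Tue, 1998: Wed ✓, 1999: Thu, 2000: Sat, 2001: Sun, 2002: Mon, 2003: Tue, 2004: Thu, 2005: Fri, 2006: Sat, 2007: Sun, 2008: Tue, 2009: Wed ✓, 2010: Thu, 2011: Fri, 2012: Sun, 2013: Mon, 2014: Tue, 2015: Wed ✓
Wednesdays: 1998, 2009, 2015.

3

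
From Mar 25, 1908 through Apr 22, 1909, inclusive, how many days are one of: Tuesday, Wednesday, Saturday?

169

Mar 25, 1908 is a Wednesday.
That's 394 days from start to end, counting both.
394 = 7 × 56 + 2, so there are 56 full weeks plus 2 extra days.
Each full week contributes 3 days from the set (Tue, Wed, Sat): 56 × 3 = 168.
The 2 extra days are Wed, Thu — 1 of them qualifies.
Total: 168 + 1 = 169.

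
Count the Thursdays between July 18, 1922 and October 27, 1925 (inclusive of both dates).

July 18, 1922 is a Tuesday.
From July 18, 1922 to October 27, 1925 is 1198 days inclusive.
1198 = 7 × 171 + 1, so there are 171 full weeks plus 1 extra day.
Each full week contributes one Thursday: 171 so far.
The 1 extra day is Tue — none qualify.
Total: 171 + 0 = 171.

171 Thursdays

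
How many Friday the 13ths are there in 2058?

2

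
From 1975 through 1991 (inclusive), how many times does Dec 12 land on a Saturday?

2

Day of week of December 12 in each year:
1975: Fri, 1976: Sun, 1977: Mon, 1978: Tue, 1979: Wed, 1980: Fri, 1981: Sat ✓, 1982: Sun, 1983: Mon, 1984: Wed, 1985: Thu, 1986: Fri, 1987: Sat ✓, 1988: Mon, 1989: Tue, 1990: Wed, 1991: Thu
Saturdays: 1981, 1987.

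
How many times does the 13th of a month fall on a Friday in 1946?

2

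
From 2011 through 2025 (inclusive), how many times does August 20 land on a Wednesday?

2

Day of week of August 20 in each year:
2011: Sat, 2012: Mon, 2013: Tue, 2014: Wed ✓, 2015: Thu, 2016: Sat, 2017: Sun, 2018: Mon, 2019: Tue, 2020: Thu, 2021: Fri, 2022: Sat, 2023: Sun, 2024: Tue, 2025: Wed ✓
Wednesdays: 2014, 2025.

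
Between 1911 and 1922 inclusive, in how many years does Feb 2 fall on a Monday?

Day of week of February 2 in each year:
1911: Thu, 1912: Fri, 1913: Sun, 1914: Mon ✓, 1915: Tue, 1916: Wed, 1917: Fri, 1918: Sat, 1919: Sun, 1920: Mon ✓, 1921: Wed, 1922: Thu
Mondays: 1914, 1920.

2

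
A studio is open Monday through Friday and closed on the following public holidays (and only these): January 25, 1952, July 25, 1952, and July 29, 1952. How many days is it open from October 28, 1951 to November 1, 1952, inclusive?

262

October 28, 1951 is a Sunday.
From October 28, 1951 to November 1, 1952 is 371 days inclusive.
371 = 7 × 53, so the span is exactly 53 full weeks.
Each full week contributes 5 weekdays (Mon–Fri): 53 × 5 = 265.
Total: 265.
Holidays: January 25, 1952 (Fri); July 25, 1952 (Fri); July 29, 1952 (Tue).
All 3 holidays fall on weekdays, so subtract 3.
Business days: 265 − 3 = 262.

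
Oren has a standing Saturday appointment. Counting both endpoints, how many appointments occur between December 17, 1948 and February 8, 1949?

8

December 17, 1948 is a Friday.
The range spans 54 days (inclusive of both endpoints).
54 = 7 × 7 + 5, so there are 7 full weeks plus 5 extra days.
Each full week contributes one Saturday: 7 so far.
The 5 extra days are Friday, Saturday, Sunday, Monday, Tuesday — 1 of them qualifies.
Total: 7 + 1 = 8.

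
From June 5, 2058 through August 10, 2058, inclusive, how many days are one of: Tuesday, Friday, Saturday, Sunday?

June 5, 2058 is a Wednesday.
That's 67 days from start to end, counting both.
67 = 7 × 9 + 4, so there are 9 full weeks plus 4 extra days.
Each full week contributes 4 days from the set (Tue, Fri, Sat, Sun): 9 × 4 = 36.
The 4 extra days are Wednesday, Thursday, Friday, Saturday — 2 of them qualify.
Total: 36 + 2 = 38.

38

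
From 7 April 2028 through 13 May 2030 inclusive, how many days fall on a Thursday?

7 April 2028 is a Friday.
From 7 April 2028 to 13 May 2030 is 767 days inclusive.
767 = 7 × 109 + 4, so there are 109 full weeks plus 4 extra days.
Each full week contributes one Thursday: 109 so far.
The 4 extra days are Friday, Saturday, Sunday, Monday — none qualify.
Total: 109 + 0 = 109.

109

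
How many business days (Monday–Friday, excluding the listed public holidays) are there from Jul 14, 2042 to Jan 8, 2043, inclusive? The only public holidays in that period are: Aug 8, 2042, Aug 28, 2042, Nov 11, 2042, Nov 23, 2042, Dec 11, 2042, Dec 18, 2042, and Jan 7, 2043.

123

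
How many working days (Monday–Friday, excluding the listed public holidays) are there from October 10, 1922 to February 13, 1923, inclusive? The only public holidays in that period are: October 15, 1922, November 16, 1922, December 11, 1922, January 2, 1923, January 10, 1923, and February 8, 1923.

86

October 10, 1922 is a Tuesday.
That's 127 days from start to end, counting both.
127 = 7 × 18 + 1, so there are 18 full weeks plus 1 extra day.
Each full week contributes 5 weekdays (Mon–Fri): 18 × 5 = 90.
The 1 extra day is Tuesday — 1 of them qualifies.
Total: 90 + 1 = 91.
Holidays: October 15, 1922 (Sun); November 16, 1922 (Thu); December 11, 1922 (Mon); January 2, 1923 (Tue); January 10, 1923 (Wed); February 8, 1923 (Thu).
5 of the 6 holidays fall on weekdays; the rest are weekends and were already excluded.
Business days: 91 − 5 = 86.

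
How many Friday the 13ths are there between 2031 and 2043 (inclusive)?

23

Friday-the-13ths by year:
2031: Jun
2032: Feb, Aug
2033: May
2034: Jan, Oct
2035: Apr, Jul
2036: Jun
2037: Feb, Mar, Nov
2038: Aug
2039: May
2040: Jan, Apr, Jul
2041: Sep, Dec
2042: Jun
2043: Feb, Mar, Nov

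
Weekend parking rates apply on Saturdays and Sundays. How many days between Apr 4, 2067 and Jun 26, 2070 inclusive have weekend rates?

Apr 4, 2067 is a Monday.
From Apr 4, 2067 to Jun 26, 2070 is 1180 days inclusive.
1180 = 7 × 168 + 4, so there are 168 full weeks plus 4 extra days.
Each full week contributes 2 weekend days (Sat, Sun): 168 × 2 = 336.
The 4 extra days are Mon, Tue, Wed, Thu — none qualify.
Total: 336 + 0 = 336.

336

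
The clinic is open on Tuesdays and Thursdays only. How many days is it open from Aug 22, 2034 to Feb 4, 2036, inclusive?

Aug 22, 2034 is a Tuesday.
From Aug 22, 2034 to Feb 4, 2036 is 532 days inclusive.
532 = 7 × 76, so the span is exactly 76 full weeks.
Each full week contributes 2 days from the set (Tue, Thu): 76 × 2 = 152.
Total: 152.

152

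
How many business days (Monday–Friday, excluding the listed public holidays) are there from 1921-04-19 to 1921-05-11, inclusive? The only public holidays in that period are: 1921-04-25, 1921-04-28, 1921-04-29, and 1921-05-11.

13

1921-04-19 is a Tuesday.
The range spans 23 days (inclusive of both endpoints).
23 = 7 × 3 + 2, so there are 3 full weeks plus 2 extra days.
Each full week contributes 5 weekdays (Mon–Fri): 3 × 5 = 15.
The 2 extra days are Tue, Wed — 2 of them qualify.
Total: 15 + 2 = 17.
Holidays: 1921-04-25 (Mon); 1921-04-28 (Thu); 1921-04-29 (Fri); 1921-05-11 (Wed).
All 4 holidays fall on weekdays, so subtract 4.
Business days: 17 − 4 = 13.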